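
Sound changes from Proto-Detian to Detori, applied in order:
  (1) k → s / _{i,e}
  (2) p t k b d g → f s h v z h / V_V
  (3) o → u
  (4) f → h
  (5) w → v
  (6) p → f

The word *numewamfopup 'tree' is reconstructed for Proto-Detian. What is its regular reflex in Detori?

Detori: *numewamfopup
  numewamfopup (rule 1 does not apply)
  numewamfopup → numewamfofup   [intervocalic lenition]
  numewamfofup → numewamfufup   [vowel merger]
  numewamfufup → numewamhuhup   [unconditioned shift]
  numewamhuhup → numevamhuhup   [unconditioned shift]
  numevamhuhup → numevamhuhuf   [unconditioned shift]
  giving Detori numevamhuhuf.

numevamhuhuf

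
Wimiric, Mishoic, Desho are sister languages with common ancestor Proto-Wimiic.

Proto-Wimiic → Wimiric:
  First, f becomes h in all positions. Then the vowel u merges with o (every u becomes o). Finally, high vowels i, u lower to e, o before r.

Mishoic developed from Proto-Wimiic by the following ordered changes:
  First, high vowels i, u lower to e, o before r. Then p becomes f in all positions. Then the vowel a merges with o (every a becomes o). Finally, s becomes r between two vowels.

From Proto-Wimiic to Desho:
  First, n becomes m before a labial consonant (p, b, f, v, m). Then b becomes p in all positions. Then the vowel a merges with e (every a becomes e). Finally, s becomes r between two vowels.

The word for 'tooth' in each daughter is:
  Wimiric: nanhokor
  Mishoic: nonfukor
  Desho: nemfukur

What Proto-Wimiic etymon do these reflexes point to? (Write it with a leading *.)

Position 3: Wimiric has n, Mishoic has n, Desho has m. Wimiric preserves n here (none of its changes turn any other segment into n), so the proto-segment is *n.
Position 4: Wimiric has h, Mishoic has f, Desho has f. Desho preserves f here (none of its changes turn any other segment into f), so the proto-segment is *f.
Position 2: Wimiric has a, Mishoic has o, Desho has e. Wimiric preserves a here (none of its changes turn any other segment into a), so the proto-segment is *a.
Verify the candidate proto-form against each daughter:
Wimiric: *nanfukur > nanhukur > nanhokor  (by unconditioned shift, vowel merger)
Mishoic: start from *nanfukur.
  rule 1 (pre-rhotic lowering): nanfukur → nanfukor
  rule 2: no change — nanfukor
  rule 3 (vowel merger): nanfukor → nonfukor
  rule 4: no change — nonfukor
  ⇒ Mishoic nonfukor
Desho: *nanfukur
  nanfukur → namfukur   [nasal place assimilation]
  namfukur (rule 2 does not apply)
  namfukur → nemfukur   [vowel merger]
  nemfukur (rule 4 does not apply)
  giving Desho nemfukur.
No other proto-form is consistent with every reflex, so the reconstruction is *nanfukur.

*nanfukur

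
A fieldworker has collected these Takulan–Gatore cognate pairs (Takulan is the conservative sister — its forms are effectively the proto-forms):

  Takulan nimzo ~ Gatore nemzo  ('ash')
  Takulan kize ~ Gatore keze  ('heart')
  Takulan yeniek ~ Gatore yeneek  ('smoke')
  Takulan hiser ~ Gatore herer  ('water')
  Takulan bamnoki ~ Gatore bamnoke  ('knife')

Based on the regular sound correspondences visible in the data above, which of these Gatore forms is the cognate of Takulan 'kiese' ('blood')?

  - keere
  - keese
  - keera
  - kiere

yeniek ~ yeneek — Takulan i corresponds to Gatore e after a consonant, before a front vowel.
hiser ~ herer — Takulan s corresponds to Gatore r between vowels (before a front vowel).
Applying these to Takulan 'kiese':
  kiese → keese   (i→e after a consonant, before a front vowel)
  keese → keere   (s→r between vowels (before a front vowel))
So the Gatore cognate is 'keere'.

keere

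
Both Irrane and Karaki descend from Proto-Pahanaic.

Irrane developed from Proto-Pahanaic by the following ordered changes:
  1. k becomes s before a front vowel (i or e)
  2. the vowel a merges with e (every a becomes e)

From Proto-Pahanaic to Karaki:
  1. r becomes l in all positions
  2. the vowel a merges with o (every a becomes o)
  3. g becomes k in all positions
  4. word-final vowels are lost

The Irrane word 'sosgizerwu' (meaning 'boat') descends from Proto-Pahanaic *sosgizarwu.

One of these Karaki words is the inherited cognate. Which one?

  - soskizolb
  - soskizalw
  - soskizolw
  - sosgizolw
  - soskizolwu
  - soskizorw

Karaki: *sosgizarwu
  sosgizarwu → sosgizalwu   [unconditioned shift]
  sosgizalwu → sosgizolwu   [vowel merger]
  sosgizolwu → soskizolwu   [unconditioned shift]
  soskizolwu → soskizolw   [apocope]
  giving Karaki soskizolw.
Among the options, 'soskizolw' alone shows every Karaki change applied in order.

soskizolw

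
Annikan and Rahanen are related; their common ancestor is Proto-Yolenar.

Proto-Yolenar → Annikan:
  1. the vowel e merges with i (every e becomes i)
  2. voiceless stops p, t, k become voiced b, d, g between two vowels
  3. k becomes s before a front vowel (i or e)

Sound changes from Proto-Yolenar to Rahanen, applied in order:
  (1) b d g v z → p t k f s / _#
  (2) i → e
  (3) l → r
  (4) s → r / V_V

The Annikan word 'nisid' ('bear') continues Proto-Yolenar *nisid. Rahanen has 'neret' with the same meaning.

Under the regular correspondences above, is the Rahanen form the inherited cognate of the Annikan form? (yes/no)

Derive the expected Rahanen reflex of *nisid:
Rahanen: start from *nisid.
  rule 1 (final devoicing): nisid → nisit
  rule 2 (vowel merger): nisit → neset
  rule 3: no change — neset
  rule 4 (rhotacism): neset → neret
  ⇒ Rahanen neret
Rahanen 'neret' matches the regular reflex exactly, so the pair is cognate.

yes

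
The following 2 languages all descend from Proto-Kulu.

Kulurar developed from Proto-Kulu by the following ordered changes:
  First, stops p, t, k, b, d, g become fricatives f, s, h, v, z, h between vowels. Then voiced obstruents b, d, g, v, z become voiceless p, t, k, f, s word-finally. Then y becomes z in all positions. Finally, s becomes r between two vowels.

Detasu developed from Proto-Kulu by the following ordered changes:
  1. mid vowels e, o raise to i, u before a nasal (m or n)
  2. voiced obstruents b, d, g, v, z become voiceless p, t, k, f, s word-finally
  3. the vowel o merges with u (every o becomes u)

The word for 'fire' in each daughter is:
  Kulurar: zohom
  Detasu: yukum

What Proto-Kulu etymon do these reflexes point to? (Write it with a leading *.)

Position 3: Kulurar has h, Detasu has k. Taking the neighbouring segments as reconstructed: Kulurar h could go back to *k or *g or *h; Detasu k can only go back to *k — the one source consistent with every daughter is *k.
Position 4: Kulurar has o, Detasu has u. Kulurar preserves o here (none of its changes turn any other segment into o), so the proto-segment is *o.
Position 2: Kulurar has o, Detasu has u. Kulurar preserves o here (none of its changes turn any other segment into o), so the proto-segment is *o.
Verify the candidate proto-form against each daughter:
Kulurar: start from *yokom.
  rule 1 (intervocalic lenition): yokom → yohom
  rule 2: no change — yohom
  rule 3 (unconditioned shift): yohom → zohom
  rule 4: no change — zohom
  ⇒ Kulurar zohom
Detasu: *yokom > yokum > yukum  (by pre-nasal raising, vowel merger)
*yokom is the unique common source.

*yokom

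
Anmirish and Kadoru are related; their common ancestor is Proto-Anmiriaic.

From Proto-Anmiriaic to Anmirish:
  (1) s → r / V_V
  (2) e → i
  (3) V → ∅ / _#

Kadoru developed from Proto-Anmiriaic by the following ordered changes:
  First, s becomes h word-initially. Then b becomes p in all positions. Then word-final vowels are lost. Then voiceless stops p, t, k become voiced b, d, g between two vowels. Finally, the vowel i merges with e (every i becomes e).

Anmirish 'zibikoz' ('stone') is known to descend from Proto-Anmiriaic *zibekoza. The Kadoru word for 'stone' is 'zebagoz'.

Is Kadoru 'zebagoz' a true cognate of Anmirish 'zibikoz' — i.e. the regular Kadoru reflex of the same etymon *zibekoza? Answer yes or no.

Derive the expected Kadoru reflex of *zibekoza:
Kadoru: *zibekoza > zipekoza > zipekoz > zibegoz > zebegoz  (by unconditioned shift, apocope, intervocalic voicing, vowel merger)
The regular Kadoru reflex would be 'zebegoz', but the attested form is 'zebagoz'. The correspondence is irregular, so they are not cognates (the Kadoru form has a different source).

no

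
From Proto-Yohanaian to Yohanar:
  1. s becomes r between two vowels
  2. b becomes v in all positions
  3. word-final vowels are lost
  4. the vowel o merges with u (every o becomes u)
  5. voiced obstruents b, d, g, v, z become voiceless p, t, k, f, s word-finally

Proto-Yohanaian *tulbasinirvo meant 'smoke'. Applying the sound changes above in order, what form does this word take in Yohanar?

Yohanar: *tulbasinirvo
  tulbasinirvo → tulbarinirvo   [rhotacism]
  tulbarinirvo → tulvarinirvo   [unconditioned shift]
  tulvarinirvo → tulvarinirv   [apocope]
  tulvarinirv (rule 4 does not apply)
  tulvarinirv → tulvarinirf   [final devoicing]
  giving Yohanar tulvarinirf.

tulvarinirf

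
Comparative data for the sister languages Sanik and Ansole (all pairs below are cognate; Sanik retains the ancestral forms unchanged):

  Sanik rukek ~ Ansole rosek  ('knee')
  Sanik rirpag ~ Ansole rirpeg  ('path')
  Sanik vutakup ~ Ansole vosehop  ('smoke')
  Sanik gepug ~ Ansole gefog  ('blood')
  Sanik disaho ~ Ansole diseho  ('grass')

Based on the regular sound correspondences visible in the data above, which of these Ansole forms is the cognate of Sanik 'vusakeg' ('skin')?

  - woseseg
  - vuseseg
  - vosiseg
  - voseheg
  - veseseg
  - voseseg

voseseg

rukek ~ rosek, vutakup ~ vosehop — Sanik u corresponds to Ansole o after a consonant, before a consonant other than r, m, n, p, b, f, v.
rirpag ~ rirpeg, vutakup ~ vosehop — Sanik a corresponds to Ansole e after a consonant, before a consonant other than r, m, n, p, b, f, v.
rukek ~ rosek — Sanik k corresponds to Ansole s between vowels (before a front vowel).
Applying these to Sanik 'vusakeg':
  vusakeg → vosakeg   (u→o after a consonant, before a consonant other than r, m, n, p, b, f, v)
  vosakeg → vosekeg   (a→e after a consonant, before a consonant other than r, m, n, p, b, f, v)
  vosekeg → voseseg   (k→s between vowels (before a front vowel))
So the Ansole cognate is 'voseseg'.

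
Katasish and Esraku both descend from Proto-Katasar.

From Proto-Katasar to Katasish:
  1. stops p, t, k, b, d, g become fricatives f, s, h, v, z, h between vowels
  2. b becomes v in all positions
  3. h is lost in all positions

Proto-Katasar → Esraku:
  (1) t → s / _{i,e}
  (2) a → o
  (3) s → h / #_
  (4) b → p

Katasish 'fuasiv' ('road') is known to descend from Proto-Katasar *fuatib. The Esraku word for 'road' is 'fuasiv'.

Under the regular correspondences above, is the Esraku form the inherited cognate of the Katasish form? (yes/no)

no

Derive the expected Esraku reflex of *fuatib:
Esraku: start from *fuatib.
  rule 1 (palatalisation): fuatib → fuasib
  rule 2 (vowel merger): fuasib → fuosib
  rule 3: no change — fuosib
  rule 4 (unconditioned shift): fuosib → fuosip
  ⇒ Esraku fuosip
The regular Esraku reflex would be 'fuosip', but the attested form is 'fuasiv'. The correspondence is irregular, so they are not cognates (the Esraku form has a different source).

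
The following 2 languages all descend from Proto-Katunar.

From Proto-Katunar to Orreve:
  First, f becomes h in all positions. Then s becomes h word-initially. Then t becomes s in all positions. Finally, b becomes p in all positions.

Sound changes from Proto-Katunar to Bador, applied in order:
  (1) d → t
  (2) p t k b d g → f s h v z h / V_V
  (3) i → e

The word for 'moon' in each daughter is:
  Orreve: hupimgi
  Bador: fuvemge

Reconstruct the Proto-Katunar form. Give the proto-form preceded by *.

Position 4: Orreve has i, Bador has e. Orreve preserves i here (none of its changes turn any other segment into i), so the proto-segment is *i.
Position 7: Orreve has i, Bador has e. Orreve preserves i here (none of its changes turn any other segment into i), so the proto-segment is *i.
Verify the candidate proto-form against each daughter:
Orreve: *fubimgi
  fubimgi → hubimgi   [unconditioned shift]
  hubimgi (rule 2 does not apply)
  hubimgi (rule 3 does not apply)
  hubimgi → hupimgi   [unconditioned shift]
  giving Orreve hupimgi.
Bador: *fubimgi > fuvimgi > fuvemge  (by intervocalic lenition, vowel merger)
No other proto-form is consistent with every reflex, so the reconstruction is *fubimgi.

*fubimgi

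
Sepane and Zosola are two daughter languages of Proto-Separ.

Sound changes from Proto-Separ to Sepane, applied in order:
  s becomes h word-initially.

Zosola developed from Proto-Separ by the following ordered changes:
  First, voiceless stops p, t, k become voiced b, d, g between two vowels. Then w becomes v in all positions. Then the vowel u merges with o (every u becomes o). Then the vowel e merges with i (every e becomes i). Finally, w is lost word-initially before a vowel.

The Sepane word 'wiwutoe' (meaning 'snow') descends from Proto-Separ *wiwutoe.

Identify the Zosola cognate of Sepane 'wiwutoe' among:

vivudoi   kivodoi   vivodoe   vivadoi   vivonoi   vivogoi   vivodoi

vivodoi

Zosola: *wiwutoe > wiwudoe > vivudoe > vivodoe > vivodoi  (by intervocalic voicing, unconditioned shift, vowel merger, vowel merger)
Only 'vivodoi' matches the regular Zosola development of *wiwutoe.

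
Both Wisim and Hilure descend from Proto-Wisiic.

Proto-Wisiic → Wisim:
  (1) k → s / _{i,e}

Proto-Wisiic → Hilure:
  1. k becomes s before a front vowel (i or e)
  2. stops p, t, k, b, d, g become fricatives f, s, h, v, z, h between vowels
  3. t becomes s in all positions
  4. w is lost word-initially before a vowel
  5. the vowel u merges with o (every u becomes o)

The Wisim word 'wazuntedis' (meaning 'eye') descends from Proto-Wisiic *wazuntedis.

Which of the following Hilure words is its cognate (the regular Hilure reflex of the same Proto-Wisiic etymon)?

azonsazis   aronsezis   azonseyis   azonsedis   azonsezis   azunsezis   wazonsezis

Hilure: *wazuntedis > wazuntezis > wazunsezis > azunsezis > azonsezis  (by intervocalic lenition, unconditioned shift, glide loss, vowel merger)
The other candidates each miss or misapply at least one Hilure change.

azonsezis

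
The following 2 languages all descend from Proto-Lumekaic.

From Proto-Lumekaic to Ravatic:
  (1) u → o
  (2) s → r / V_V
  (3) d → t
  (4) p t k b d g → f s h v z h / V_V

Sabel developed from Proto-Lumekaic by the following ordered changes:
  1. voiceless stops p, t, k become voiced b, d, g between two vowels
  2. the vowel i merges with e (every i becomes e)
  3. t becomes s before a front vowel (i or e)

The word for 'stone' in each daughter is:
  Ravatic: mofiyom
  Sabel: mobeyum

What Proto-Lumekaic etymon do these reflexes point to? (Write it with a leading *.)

*mopiyum

Position 4: Ravatic has i, Sabel has e. Ravatic preserves i here (none of its changes turn any other segment into i), so the proto-segment is *i.
Position 6: Ravatic has o, Sabel has u. Sabel preserves u here (none of its changes turn any other segment into u), so the proto-segment is *u.
Verify the candidate proto-form against each daughter:
Ravatic: start from *mopiyum.
  rule 1 (vowel merger): mopiyum → mopiyom
  rule 2: no change — mopiyom
  rule 3: no change — mopiyom
  rule 4 (intervocalic lenition): mopiyom → mofiyom
  ⇒ Ravatic mofiyom
Sabel: *mopiyum
  mopiyum → mobiyum   [intervocalic voicing]
  mobiyum → mobeyum   [vowel merger]
  mobeyum (rule 3 does not apply)
  giving Sabel mobeyum.
Only *mopiyum yields all of Ravatic mofiyom, Sabel mobeyum.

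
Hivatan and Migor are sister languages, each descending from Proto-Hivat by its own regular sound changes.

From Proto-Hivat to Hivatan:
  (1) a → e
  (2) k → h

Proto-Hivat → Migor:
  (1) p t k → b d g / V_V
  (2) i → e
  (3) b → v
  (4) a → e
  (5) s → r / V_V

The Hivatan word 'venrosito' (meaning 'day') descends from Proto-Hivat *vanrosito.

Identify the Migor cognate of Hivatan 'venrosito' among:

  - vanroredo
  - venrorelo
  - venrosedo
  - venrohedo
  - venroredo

venroredo

Migor: *vanrosito > vanrosido > vanrosedo > venrosedo > venroredo  (by intervocalic voicing, vowel merger, vowel merger, rhotacism)
The other candidates each miss or misapply at least one Migor change.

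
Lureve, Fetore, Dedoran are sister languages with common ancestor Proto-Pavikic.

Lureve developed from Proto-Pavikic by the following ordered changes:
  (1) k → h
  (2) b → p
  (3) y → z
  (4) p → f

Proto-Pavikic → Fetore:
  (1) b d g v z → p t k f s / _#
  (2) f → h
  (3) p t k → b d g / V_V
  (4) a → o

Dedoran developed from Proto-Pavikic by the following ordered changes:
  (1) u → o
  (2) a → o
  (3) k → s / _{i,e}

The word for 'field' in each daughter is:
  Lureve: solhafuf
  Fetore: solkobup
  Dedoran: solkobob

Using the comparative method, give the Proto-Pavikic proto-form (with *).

*solkabub

Position 6: Lureve has f, Fetore has b, Dedoran has b. Dedoran preserves b here (none of its changes turn any other segment into b), so the proto-segment is *b.
Position 4: Lureve has h, Fetore has k, Dedoran has k. Dedoran preserves k here (none of its changes turn any other segment into k), so the proto-segment is *k.
Position 5: Lureve has a, Fetore has o, Dedoran has o. Lureve preserves a here (none of its changes turn any other segment into a), so the proto-segment is *a.
Continuing position by position gives *solkabub; check it forward:
Lureve: *solkabub
  solkabub → solhabub   [unconditioned shift]
  solhabub → solhapup   [unconditioned shift]
  solhapup (rule 3 does not apply)
  solhapup → solhafuf   [unconditioned shift]
  giving Lureve solhafuf.
Fetore: *solkabub > solkabup > solkobup  (by final devoicing, vowel merger)
Dedoran: start from *solkabub.
  rule 1 (vowel merger): solkabub → solkabob
  rule 2 (vowel merger): solkabob → solkobob
  rule 3: no change — solkobob
  ⇒ Dedoran solkobob
No other proto-form is consistent with every reflex, so the reconstruction is *solkabub.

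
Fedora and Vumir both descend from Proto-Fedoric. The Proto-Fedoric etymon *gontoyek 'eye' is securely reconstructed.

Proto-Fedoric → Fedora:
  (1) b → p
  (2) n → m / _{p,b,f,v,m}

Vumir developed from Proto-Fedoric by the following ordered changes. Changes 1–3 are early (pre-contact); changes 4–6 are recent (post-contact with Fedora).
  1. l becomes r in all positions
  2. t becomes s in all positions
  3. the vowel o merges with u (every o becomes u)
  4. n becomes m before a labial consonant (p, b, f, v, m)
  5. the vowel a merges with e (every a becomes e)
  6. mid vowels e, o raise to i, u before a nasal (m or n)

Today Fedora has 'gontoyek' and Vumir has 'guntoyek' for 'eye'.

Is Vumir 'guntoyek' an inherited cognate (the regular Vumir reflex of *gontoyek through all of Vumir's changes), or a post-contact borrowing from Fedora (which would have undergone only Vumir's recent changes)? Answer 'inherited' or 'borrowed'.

If inherited, *gontoyek would pass through all of Vumir's changes:
Vumir: start from *gontoyek.
  rule 1: no change — gontoyek
  rule 2 (unconditioned shift): gontoyek → gonsoyek
  rule 3 (vowel merger): gonsoyek → gunsuyek
  rule 4: no change — gunsuyek
  rule 5: no change — gunsuyek
  rule 6: no change — gunsuyek
  ⇒ Vumir gunsuyek
If borrowed from Fedora 'gontoyek' after the early changes, it would undergo only the recent ones:
  rule 4 (nasal place assimilation): no change (gontoyek)
  rule 5 (vowel merger): no change (gontoyek)
  rule 6 (pre-nasal raising): gontoyek → guntoyek
  ⇒ as a loan: guntoyek
Vumir 'guntoyek' matches the loan outcome 'guntoyek', not the inherited 'gunsuyek' — it skipped the early Vumir changes, so it was borrowed from Fedora.

borrowed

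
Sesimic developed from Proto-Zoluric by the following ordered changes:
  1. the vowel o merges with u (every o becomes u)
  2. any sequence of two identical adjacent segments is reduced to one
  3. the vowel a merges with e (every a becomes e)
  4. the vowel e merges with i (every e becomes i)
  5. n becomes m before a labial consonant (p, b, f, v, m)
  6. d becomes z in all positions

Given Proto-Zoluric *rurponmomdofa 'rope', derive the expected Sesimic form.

Sesimic: *rurponmomdofa > rurpunmumdufa > rurpunmumdufe > rurpunmumdufi > rurpummumdufi > rurpummumzufi  (by vowel merger, vowel merger, vowel merger, nasal place assimilation, unconditioned shift)

rurpummumzufi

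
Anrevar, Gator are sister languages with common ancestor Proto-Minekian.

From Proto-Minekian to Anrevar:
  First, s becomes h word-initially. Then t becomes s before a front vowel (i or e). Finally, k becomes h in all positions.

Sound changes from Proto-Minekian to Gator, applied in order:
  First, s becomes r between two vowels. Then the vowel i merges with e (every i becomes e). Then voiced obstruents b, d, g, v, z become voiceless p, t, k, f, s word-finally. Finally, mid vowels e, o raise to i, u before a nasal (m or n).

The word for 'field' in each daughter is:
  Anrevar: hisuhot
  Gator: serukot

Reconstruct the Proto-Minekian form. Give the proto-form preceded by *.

*sisukot

Position 2: Anrevar has i, Gator has e. Anrevar preserves i here (none of its changes turn any other segment into i), so the proto-segment is *i.
Position 3: Anrevar has s, Gator has r. Taking the neighbouring segments as reconstructed: Anrevar s can only go back to *s; Gator r could go back to *s or *r — the one source consistent with every daughter is *s.
Position 5: Anrevar has h, Gator has k. Taking the neighbouring segments as reconstructed: Anrevar h could go back to *k or *h; Gator k can only go back to *k — the one source consistent with every daughter is *k.
Continuing position by position gives *sisukot; check it forward:
Anrevar: *sisukot
  sisukot → hisukot   [debuccalisation]
  hisukot (rule 2 does not apply)
  hisukot → hisuhot   [unconditioned shift]
  giving Anrevar hisuhot.
Gator: *sisukot
  sisukot → sirukot   [rhotacism]
  sirukot → serukot   [vowel merger]
  serukot (rule 3 does not apply)
  serukot (rule 4 does not apply)
  giving Gator serukot.
*sisukot is the unique common source.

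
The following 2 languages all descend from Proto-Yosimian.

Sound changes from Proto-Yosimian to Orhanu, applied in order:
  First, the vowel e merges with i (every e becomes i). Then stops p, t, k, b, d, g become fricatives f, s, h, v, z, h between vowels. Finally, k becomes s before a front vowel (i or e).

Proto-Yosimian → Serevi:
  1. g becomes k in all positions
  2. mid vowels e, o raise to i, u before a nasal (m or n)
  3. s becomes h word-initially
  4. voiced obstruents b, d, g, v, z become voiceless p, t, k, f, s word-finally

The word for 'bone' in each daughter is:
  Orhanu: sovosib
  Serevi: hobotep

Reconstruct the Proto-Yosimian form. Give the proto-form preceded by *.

Position 1: Orhanu has s, Serevi has h. Taking the neighbouring segments as reconstructed: Orhanu s can only go back to *s; Serevi h could go back to *s or *h — the one source consistent with every daughter is *s.
Position 7: Orhanu has b, Serevi has p. Orhanu preserves b here (none of its changes turn any other segment into b), so the proto-segment is *b.
Verify the candidate proto-form against each daughter:
Orhanu: *soboteb > sobotib > sovosib  (by vowel merger, intervocalic lenition)
Serevi: *soboteb > hoboteb > hobotep  (by debuccalisation, final devoicing)
*soboteb is the unique common source.

*soboteb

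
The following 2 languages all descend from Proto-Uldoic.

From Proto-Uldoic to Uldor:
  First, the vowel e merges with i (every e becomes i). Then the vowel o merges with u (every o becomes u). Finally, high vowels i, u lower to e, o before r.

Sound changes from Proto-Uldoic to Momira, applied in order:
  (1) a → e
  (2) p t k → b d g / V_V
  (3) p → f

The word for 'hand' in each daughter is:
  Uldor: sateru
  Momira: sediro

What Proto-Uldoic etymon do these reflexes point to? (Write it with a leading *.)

Position 4: Uldor has e, Momira has i. Momira preserves i here (none of its changes turn any other segment into i), so the proto-segment is *i.
Position 6: Uldor has u, Momira has o. Momira preserves o here (none of its changes turn any other segment into o), so the proto-segment is *o.
Verify the candidate proto-form against each daughter:
Uldor: *satiro > satiru > sateru  (by vowel merger, pre-rhotic lowering)
Momira: *satiro
  satiro → setiro   [vowel merger]
  setiro → sediro   [intervocalic voicing]
  sediro (rule 3 does not apply)
  giving Momira sediro.
*satiro is the unique common source.

*satiro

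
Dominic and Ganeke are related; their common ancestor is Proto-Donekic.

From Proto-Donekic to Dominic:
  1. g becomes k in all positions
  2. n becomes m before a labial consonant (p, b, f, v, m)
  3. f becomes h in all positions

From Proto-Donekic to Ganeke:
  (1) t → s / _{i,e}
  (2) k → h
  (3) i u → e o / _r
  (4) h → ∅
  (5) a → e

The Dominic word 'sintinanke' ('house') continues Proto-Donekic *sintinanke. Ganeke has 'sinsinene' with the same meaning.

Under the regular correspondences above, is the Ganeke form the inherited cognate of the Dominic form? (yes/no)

Derive the expected Ganeke reflex of *sintinanke:
Ganeke: *sintinanke
  sintinanke → sinsinanke   [palatalisation]
  sinsinanke → sinsinanhe   [unconditioned shift]
  sinsinanhe (rule 3 does not apply)
  sinsinanhe → sinsinane   [h-loss]
  sinsinane → sinsinene   [vowel merger]
  giving Ganeke sinsinene.
Ganeke 'sinsinene' matches the regular reflex exactly, so the pair is cognate.

yes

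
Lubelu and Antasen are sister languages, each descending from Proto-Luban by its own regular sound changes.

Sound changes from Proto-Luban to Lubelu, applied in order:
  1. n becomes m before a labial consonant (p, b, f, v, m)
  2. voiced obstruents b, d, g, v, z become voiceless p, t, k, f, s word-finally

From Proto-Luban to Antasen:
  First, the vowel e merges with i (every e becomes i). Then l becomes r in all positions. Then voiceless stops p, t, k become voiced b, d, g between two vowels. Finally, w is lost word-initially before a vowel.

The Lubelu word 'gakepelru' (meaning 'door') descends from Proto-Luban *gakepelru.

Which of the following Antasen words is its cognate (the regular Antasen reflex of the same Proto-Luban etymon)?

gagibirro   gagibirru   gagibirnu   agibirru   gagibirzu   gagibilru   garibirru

Antasen: *gakepelru > gakipilru > gakipirru > gagibirru  (by vowel merger, unconditioned shift, intervocalic voicing)

gagibirru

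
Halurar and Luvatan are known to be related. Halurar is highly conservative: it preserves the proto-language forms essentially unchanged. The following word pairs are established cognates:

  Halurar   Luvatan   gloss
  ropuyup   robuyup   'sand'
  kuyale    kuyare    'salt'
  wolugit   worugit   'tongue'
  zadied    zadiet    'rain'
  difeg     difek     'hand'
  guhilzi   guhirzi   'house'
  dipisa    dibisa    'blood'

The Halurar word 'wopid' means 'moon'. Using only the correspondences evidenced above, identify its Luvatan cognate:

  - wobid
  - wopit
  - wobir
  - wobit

wobit

dipisa ~ dibisa — Halurar p corresponds to Luvatan b between vowels (before a front vowel).
zadied ~ zadiet — Halurar d corresponds to Luvatan t word-finally.
Applying these to Halurar 'wopid':
  wopid → wobid   (p→b between vowels (before a front vowel))
  wobid → wobit   (d→t word-finally)
So the Luvatan cognate is 'wobit'.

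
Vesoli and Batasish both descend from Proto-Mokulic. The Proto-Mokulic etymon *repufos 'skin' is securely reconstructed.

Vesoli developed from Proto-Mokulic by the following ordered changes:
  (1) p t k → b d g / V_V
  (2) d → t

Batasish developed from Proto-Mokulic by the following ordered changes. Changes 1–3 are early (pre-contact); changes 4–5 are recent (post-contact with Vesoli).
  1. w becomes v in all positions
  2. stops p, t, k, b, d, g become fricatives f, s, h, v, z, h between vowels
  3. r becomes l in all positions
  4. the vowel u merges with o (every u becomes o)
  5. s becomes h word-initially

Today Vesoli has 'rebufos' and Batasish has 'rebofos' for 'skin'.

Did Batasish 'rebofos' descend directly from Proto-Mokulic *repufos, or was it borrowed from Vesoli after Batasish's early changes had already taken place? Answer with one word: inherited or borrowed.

borrowed

If inherited, *repufos would pass through all of Batasish's changes:
Batasish: start from *repufos.
  rule 1: no change — repufos
  rule 2 (intervocalic lenition): repufos → refufos
  rule 3 (unconditioned shift): refufos → lefufos
  rule 4 (vowel merger): lefufos → lefofos
  rule 5: no change — lefofos
  ⇒ Batasish lefofos
If borrowed from Vesoli 'rebufos' after the early changes, it would undergo only the recent ones:
  rule 4 (vowel merger): rebufos → rebofos
  rule 5 (debuccalisation): no change (rebofos)
  ⇒ as a loan: rebofos
Batasish 'rebofos' matches the loan outcome 'rebofos', not the inherited 'lefofos' — it skipped the early Batasish changes, so it was borrowed from Vesoli.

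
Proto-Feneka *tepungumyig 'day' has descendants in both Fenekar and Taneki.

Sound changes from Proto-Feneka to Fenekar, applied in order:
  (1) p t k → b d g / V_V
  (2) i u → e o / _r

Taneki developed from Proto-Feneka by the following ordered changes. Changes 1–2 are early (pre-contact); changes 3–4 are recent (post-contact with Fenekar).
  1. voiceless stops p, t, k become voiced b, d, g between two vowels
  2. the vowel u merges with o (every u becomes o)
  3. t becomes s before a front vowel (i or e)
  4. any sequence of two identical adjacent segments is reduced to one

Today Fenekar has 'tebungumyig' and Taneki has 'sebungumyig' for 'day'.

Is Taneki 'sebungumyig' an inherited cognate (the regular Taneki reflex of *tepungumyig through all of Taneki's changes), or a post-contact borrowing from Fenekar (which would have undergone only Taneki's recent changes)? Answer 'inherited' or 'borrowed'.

If inherited, *tepungumyig would pass through all of Taneki's changes:
Taneki: start from *tepungumyig.
  rule 1 (intervocalic voicing): tepungumyig → tebungumyig
  rule 2 (vowel merger): tebungumyig → tebongomyig
  rule 3 (palatalisation): tebongomyig → sebongomyig
  rule 4: no change — sebongomyig
  ⇒ Taneki sebongomyig
If borrowed from Fenekar 'tebungumyig' after the early changes, it would undergo only the recent ones:
  rule 3 (palatalisation): tebungumyig → sebungumyig
  rule 4 (degemination): no change (sebungumyig)
  ⇒ as a loan: sebungumyig
Taneki 'sebungumyig' matches the loan outcome 'sebungumyig', not the inherited 'sebongomyig' — it skipped the early Taneki changes, so it was borrowed from Fenekar.

borrowed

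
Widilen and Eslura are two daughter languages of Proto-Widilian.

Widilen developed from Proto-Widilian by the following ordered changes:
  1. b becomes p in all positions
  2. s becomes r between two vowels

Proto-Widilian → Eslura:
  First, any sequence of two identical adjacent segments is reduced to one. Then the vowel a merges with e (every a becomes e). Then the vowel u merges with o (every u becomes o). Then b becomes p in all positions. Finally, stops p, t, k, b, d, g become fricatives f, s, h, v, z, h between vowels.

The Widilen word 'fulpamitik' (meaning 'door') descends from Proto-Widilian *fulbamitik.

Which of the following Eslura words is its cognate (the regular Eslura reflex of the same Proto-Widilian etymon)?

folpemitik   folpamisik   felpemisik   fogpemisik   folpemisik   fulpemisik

Eslura: *fulbamitik
  fulbamitik (rule 1 does not apply)
  fulbamitik → fulbemitik   [vowel merger]
  fulbemitik → folbemitik   [vowel merger]
  folbemitik → folpemitik   [unconditioned shift]
  folpemitik → folpemisik   [intervocalic lenition]
  giving Eslura folpemisik.
Among the options, 'folpemisik' alone shows every Eslura change applied in order.

folpemisik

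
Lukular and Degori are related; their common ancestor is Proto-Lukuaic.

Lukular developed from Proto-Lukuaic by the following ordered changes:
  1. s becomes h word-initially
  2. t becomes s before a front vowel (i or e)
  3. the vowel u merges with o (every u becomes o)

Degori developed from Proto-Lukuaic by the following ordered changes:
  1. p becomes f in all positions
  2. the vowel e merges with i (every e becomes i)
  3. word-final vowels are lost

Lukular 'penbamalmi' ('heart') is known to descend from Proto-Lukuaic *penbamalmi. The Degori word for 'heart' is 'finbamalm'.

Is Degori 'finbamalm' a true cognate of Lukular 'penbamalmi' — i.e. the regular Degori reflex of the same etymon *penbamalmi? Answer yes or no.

yes

Derive the expected Degori reflex of *penbamalmi:
Degori: *penbamalmi > fenbamalmi > finbamalmi > finbamalm  (by unconditioned shift, vowel merger, apocope)
Degori 'finbamalm' matches the regular reflex exactly, so the pair is cognate.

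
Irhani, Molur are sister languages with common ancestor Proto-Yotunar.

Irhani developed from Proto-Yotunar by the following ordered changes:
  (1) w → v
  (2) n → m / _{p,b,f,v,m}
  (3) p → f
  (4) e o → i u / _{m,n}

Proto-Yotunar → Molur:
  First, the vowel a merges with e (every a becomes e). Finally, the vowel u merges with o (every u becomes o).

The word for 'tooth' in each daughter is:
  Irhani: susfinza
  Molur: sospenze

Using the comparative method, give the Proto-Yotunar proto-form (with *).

Position 5: Irhani has i, Molur has e. Taking the neighbouring segments as reconstructed: Irhani i could go back to *e or *i; Molur e could go back to *a or *e — the one source consistent with every daughter is *e.
Position 8: Irhani has a, Molur has e. Irhani preserves a here (none of its changes turn any other segment into a), so the proto-segment is *a.
Verify the candidate proto-form against each daughter:
Irhani: *suspenza
  suspenza (rule 1 does not apply)
  suspenza (rule 2 does not apply)
  suspenza → susfenza   [unconditioned shift]
  susfenza → susfinza   [pre-nasal raising]
  giving Irhani susfinza.
Molur: *suspenza > suspenze > sospenze  (by vowel merger, vowel merger)
*suspenza is the unique common source.

*suspenza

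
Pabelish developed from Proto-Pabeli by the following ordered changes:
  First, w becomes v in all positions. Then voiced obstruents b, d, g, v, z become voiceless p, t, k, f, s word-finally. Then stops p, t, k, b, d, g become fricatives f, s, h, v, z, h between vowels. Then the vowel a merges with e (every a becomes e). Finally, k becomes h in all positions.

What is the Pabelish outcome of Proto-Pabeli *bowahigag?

Pabelish: start from *bowahigag.
  rule 1 (unconditioned shift): bowahigag → bovahigag
  rule 2 (final devoicing): bovahigag → bovahigak
  rule 3 (intervocalic lenition): bovahigak → bovahihak
  rule 4 (vowel merger): bovahihak → bovehihek
  rule 5 (unconditioned shift): bovehihek → bovehiheh
  ⇒ Pabelish bovehiheh

bovehiheh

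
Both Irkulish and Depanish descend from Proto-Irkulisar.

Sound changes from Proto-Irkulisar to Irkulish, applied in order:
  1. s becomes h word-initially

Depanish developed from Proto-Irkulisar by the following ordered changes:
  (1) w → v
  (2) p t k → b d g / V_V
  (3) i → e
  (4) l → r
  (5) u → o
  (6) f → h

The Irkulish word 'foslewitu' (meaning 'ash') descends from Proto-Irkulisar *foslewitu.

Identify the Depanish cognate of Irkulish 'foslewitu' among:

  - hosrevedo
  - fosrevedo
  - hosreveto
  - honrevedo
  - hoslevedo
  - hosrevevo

hosrevedo

Depanish: *foslewitu
  foslewitu → foslevitu   [unconditioned shift]
  foslevitu → foslevidu   [intervocalic voicing]
  foslevidu → foslevedu   [vowel merger]
  foslevedu → fosrevedu   [unconditioned shift]
  fosrevedu → fosrevedo   [vowel merger]
  fosrevedo → hosrevedo   [unconditioned shift]
  giving Depanish hosrevedo.
Among the options, 'hosrevedo' alone shows every Depanish change applied in order.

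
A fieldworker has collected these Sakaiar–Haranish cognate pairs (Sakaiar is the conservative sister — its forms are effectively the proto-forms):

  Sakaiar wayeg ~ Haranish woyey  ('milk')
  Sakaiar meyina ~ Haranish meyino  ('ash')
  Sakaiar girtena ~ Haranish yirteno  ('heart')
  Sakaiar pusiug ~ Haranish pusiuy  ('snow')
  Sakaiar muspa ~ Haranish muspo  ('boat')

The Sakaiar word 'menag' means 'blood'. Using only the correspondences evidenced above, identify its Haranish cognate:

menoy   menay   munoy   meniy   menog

menoy

wayeg ~ woyey — Sakaiar a corresponds to Haranish o after a consonant, before a consonant other than r, m, n, p, b, f, v.
wayeg ~ woyey, pusiug ~ pusiuy — Sakaiar g corresponds to Haranish y word-finally.
Applying these to Sakaiar 'menag':
  menag → menog   (a→o after a consonant, before a consonant other than r, m, n, p, b, f, v)
  menog → menoy   (g→y word-finally)
So the Haranish cognate is 'menoy'.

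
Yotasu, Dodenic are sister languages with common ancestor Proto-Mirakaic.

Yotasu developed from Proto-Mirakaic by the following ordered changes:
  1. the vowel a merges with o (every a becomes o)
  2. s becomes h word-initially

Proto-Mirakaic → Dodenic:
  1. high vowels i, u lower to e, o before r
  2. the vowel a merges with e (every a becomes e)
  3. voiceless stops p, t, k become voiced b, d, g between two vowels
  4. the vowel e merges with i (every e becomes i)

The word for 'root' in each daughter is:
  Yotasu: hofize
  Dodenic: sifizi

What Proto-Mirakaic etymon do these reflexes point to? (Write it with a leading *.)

*safize

Position 6: Yotasu has e, Dodenic has i. Yotasu preserves e here (none of its changes turn any other segment into e), so the proto-segment is *e.
Position 2: Yotasu has o, Dodenic has i. Taking the neighbouring segments as reconstructed: Yotasu o could go back to *a or *o; Dodenic i could go back to *a or *e or *i — the one source consistent with every daughter is *a.
Position 1: Yotasu has h, Dodenic has s. Dodenic preserves s here (none of its changes turn any other segment into s), so the proto-segment is *s.
This points to *safize. Verify forward in each daughter:
Yotasu: *safize
  safize → sofize   [vowel merger]
  sofize → hofize   [debuccalisation]
  giving Yotasu hofize.
Dodenic: *safize
  safize (rule 1 does not apply)
  safize → sefize   [vowel merger]
  sefize (rule 3 does not apply)
  sefize → sifizi   [vowel merger]
  giving Dodenic sifizi.
*safize is the unique common source.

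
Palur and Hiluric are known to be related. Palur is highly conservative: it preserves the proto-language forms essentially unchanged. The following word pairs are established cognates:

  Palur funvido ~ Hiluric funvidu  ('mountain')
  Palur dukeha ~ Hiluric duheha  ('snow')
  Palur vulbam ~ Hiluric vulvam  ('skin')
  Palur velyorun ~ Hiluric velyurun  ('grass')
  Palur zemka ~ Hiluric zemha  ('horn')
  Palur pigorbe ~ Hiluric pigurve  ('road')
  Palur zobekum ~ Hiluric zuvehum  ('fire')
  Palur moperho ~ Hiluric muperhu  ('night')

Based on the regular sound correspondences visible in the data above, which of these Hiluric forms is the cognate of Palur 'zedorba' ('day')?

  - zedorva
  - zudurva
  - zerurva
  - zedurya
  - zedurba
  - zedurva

zedurva

velyorun ~ velyurun, pigorbe ~ pigurve — Palur o corresponds to Hiluric u after a consonant, before r.
vulbam ~ vulvam — Palur b corresponds to Hiluric v after a consonant, before a back vowel.
Applying these to Palur 'zedorba':
  zedorba → zedurba   (o→u after a consonant, before r)
  zedurba → zedurva   (b→v after a consonant, before a back vowel)
So the Hiluric cognate is 'zedurva'.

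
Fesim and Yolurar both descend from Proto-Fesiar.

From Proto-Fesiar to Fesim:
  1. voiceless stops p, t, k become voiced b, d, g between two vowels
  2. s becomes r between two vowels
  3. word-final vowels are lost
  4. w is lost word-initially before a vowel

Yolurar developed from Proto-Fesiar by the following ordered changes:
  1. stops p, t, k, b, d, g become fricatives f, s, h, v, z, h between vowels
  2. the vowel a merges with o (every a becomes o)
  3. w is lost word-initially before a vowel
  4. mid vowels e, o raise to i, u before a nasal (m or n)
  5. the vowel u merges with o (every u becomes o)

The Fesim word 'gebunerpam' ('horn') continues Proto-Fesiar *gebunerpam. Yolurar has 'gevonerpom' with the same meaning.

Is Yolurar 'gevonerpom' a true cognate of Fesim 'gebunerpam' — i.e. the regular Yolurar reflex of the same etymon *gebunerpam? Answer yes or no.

Derive the expected Yolurar reflex of *gebunerpam:
Yolurar: *gebunerpam
  gebunerpam → gevunerpam   [intervocalic lenition]
  gevunerpam → gevunerpom   [vowel merger]
  gevunerpom (rule 3 does not apply)
  gevunerpom → gevunerpum   [pre-nasal raising]
  gevunerpum → gevonerpom   [vowel merger]
  giving Yolurar gevonerpom.
Yolurar 'gevonerpom' matches the regular reflex exactly, so the pair is cognate.

yes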